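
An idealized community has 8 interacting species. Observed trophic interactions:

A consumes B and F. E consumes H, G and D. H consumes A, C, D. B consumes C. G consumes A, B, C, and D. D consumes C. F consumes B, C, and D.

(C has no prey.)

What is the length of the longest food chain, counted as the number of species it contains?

One longest chain: C → D → F → A → G → E.
It has 6 species and 5 links.

6 species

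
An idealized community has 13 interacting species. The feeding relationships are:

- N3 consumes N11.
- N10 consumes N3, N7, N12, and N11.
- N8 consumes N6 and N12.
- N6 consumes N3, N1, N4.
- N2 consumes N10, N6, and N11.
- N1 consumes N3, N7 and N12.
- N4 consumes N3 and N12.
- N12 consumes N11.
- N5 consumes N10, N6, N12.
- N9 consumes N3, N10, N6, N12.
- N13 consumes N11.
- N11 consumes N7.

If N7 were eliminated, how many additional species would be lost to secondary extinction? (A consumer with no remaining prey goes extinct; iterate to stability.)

Remove N7.
Round 1: N11 (all prey gone) → extinct.
Round 2: N13 (all prey gone), N3 (all prey gone), N12 (all prey gone) → extinct.
Round 3: N10 (all prey gone), N1 (all prey gone), N4 (all prey gone) → extinct.
Round 4: N6 (all prey gone) → extinct.
Round 5: N9 (all prey gone), N2 (all prey gone), N5 (all prey gone), N8 (all prey gone) → extinct.
No further losses. Total secondary extinctions: 12.

12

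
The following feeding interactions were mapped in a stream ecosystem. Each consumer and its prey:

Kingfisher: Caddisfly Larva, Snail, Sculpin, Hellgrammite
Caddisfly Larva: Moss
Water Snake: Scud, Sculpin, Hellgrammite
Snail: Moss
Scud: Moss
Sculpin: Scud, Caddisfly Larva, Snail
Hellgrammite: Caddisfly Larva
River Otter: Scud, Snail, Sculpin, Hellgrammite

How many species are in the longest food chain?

One longest chain: Moss → Scud → Sculpin → River Otter.
It has 4 species and 3 links.

4 species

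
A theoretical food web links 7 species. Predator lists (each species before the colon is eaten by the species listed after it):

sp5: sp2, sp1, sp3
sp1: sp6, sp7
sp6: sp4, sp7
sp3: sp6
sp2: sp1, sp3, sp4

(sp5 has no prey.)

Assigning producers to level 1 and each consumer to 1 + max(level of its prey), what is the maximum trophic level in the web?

Producers (level 1): sp5.
sp5 → sp2 → sp1 → sp6 → sp7 gives sp7 level 5.
No species has a prey at level 5, so no species reaches level 6.

5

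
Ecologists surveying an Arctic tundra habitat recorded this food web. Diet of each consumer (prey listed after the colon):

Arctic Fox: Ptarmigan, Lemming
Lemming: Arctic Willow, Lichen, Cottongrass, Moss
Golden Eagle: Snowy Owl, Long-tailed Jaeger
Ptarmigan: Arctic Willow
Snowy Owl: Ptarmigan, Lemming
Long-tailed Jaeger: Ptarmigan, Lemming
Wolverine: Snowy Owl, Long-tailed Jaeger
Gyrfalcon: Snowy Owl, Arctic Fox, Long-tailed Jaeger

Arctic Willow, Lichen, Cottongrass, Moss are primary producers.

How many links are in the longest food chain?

One longest chain: Arctic Willow → Ptarmigan → Long-tailed Jaeger → Wolverine.
It has 4 species and 3 links.

3 links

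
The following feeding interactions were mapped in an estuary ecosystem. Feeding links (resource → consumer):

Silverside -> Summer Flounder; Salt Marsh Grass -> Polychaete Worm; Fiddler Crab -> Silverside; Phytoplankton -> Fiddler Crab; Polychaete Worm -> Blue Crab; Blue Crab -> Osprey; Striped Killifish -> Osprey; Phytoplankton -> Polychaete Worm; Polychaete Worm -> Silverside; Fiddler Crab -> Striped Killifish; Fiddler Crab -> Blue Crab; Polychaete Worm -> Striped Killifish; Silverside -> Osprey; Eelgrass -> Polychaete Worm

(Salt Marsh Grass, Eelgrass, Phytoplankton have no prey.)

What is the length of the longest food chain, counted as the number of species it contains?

One longest chain: Salt Marsh Grass → Polychaete Worm → Silverside → Summer Flounder.
It has 4 species and 3 links.

4 species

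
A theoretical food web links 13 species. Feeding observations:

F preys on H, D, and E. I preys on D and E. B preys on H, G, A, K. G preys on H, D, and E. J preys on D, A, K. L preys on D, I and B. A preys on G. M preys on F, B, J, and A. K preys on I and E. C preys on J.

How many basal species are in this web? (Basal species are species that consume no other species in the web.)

Basal species (no prey listed): E, D, H.
Count: 3.

3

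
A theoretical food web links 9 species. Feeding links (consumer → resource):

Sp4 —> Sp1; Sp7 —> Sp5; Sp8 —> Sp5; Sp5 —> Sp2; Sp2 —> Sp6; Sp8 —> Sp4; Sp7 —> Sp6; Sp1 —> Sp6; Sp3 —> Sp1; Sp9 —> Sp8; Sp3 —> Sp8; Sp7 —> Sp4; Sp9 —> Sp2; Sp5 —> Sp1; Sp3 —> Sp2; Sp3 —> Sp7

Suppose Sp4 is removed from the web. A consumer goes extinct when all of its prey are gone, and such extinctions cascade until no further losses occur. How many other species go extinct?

Remove Sp4.
Every predator of it retains at least one other prey: Sp7 still has Sp6, Sp5; Sp8 still has Sp5.
No consumer loses all prey, so no secondary extinctions occur.

0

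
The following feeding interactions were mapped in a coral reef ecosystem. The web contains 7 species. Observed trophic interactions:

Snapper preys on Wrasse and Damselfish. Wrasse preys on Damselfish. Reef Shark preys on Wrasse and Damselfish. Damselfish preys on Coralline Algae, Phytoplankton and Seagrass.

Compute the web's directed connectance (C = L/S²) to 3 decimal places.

The web has S = 7 species and L = 8 feeding links.
C = L / S² = 8 / 49 = 0.1633 ≈ 0.163.

C = 0.163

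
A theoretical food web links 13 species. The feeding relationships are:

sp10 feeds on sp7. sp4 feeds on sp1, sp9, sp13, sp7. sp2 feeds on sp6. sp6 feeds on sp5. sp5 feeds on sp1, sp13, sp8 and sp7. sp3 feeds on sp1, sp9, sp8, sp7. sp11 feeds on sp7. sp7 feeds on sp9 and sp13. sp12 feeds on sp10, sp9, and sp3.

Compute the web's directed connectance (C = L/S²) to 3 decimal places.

C = 0.124

The web has S = 13 species and L = 21 feeding links.
C = L / S² = 21 / 169 = 0.1243 ≈ 0.124.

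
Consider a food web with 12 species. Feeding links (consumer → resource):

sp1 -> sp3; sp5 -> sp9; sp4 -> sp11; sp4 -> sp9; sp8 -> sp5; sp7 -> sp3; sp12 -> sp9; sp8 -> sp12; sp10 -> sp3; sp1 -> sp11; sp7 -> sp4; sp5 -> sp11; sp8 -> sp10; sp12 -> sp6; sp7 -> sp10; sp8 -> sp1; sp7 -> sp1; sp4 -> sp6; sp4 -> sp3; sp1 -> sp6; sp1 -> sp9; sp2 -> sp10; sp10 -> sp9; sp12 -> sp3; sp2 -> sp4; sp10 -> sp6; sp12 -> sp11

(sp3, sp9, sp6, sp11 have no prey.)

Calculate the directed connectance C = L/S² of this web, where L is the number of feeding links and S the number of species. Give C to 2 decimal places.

C = 0.19

The web has S = 12 species and L = 27 feeding links.
C = L / S² = 27 / 144 = 0.1875 ≈ 0.19.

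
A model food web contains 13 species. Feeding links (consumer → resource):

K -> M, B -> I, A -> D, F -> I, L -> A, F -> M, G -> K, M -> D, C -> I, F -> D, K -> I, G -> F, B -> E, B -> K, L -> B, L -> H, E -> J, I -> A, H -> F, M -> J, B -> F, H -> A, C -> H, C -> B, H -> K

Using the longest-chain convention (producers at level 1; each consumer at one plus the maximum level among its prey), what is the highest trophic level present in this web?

6

Producers (level 1): D, J.
D → A → I → K → H → C gives C level 6.
No species has a prey at level 6, so no species reaches level 7.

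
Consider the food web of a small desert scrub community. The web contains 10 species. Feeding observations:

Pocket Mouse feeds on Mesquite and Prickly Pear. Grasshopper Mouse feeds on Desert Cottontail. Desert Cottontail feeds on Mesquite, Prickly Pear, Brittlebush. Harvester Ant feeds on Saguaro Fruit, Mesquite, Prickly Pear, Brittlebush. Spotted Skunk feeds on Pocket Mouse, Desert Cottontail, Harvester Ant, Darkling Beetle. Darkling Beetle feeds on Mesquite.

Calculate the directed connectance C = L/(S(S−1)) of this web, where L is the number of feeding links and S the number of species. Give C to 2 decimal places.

C = 0.17

The web has S = 10 species and L = 15 feeding links.
C = L / (S(S−1)) = 15 / 90 = 0.1667 ≈ 0.17.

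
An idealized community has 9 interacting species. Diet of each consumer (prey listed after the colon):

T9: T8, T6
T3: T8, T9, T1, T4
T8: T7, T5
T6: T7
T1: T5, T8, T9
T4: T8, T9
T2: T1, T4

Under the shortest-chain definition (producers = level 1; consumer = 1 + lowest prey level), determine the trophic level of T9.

Trophic level 3

T7 is a producer → level 1.
T8 eats T7 → level 2.
T9 eats T8 → level 3.
No prey of T9 is below level 2, so 3 is the minimum.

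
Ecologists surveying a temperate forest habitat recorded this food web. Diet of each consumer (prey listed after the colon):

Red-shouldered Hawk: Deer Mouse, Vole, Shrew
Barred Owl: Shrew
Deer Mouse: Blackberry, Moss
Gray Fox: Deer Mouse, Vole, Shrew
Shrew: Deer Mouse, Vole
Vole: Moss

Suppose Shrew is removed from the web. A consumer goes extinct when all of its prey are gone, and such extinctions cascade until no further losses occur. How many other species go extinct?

Remove Shrew.
Round 1: Barred Owl (all prey gone) → extinct.
No further losses. Total secondary extinctions: 1.

1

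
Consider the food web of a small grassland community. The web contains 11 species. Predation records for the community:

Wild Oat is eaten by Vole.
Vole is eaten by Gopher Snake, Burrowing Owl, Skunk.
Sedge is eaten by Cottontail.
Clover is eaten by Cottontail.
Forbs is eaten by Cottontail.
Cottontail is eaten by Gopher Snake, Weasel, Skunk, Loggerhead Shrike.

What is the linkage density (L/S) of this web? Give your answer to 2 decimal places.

There are L = 11 links among S = 11 species.
L/S = 11/11 = 1.0000 ≈ 1.00.

L/S = 1.00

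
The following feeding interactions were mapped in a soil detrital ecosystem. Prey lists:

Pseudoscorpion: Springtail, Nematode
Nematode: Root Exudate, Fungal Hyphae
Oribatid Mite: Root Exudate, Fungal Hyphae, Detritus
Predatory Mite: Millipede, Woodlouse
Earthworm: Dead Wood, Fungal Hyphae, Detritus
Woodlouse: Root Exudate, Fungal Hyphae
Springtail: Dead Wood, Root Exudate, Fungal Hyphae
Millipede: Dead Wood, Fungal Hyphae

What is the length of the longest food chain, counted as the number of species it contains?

3 species

One longest chain: Root Exudate → Nematode → Pseudoscorpion.
It has 3 species and 2 links.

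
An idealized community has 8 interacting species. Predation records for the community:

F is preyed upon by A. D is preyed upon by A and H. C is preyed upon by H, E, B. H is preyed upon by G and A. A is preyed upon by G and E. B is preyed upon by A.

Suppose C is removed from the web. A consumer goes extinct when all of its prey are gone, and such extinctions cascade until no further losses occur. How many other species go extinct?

Remove C.
Round 1: B (all prey gone) → extinct.
No further losses. Total secondary extinctions: 1.

1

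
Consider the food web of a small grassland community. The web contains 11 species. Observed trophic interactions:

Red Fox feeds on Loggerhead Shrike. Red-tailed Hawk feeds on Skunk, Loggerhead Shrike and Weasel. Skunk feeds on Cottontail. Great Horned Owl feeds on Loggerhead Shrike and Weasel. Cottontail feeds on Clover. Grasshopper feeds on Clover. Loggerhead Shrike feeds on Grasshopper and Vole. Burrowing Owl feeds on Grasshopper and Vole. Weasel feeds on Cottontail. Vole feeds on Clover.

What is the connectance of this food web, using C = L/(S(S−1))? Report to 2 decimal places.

The web has S = 11 species and L = 15 feeding links.
C = L / (S(S−1)) = 15 / 110 = 0.1364 ≈ 0.14.

C = 0.14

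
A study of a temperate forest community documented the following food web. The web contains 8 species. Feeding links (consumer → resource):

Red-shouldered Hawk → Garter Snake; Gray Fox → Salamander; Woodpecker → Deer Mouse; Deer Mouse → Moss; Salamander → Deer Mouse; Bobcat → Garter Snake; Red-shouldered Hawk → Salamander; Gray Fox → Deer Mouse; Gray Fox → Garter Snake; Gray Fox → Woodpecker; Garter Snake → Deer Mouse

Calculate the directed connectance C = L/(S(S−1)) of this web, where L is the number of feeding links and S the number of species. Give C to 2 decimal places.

The web has S = 8 species and L = 11 feeding links.
C = L / (S(S−1)) = 11 / 56 = 0.1964 ≈ 0.20.

C = 0.20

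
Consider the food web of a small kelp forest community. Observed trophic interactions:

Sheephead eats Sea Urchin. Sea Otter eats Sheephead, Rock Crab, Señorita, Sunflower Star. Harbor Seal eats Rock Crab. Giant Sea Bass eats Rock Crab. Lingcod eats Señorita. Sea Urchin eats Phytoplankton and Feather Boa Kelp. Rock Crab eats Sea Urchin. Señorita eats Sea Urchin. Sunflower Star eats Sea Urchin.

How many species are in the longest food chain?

4 species

One longest chain: Phytoplankton → Sea Urchin → Sheephead → Sea Otter.
It has 4 species and 3 links.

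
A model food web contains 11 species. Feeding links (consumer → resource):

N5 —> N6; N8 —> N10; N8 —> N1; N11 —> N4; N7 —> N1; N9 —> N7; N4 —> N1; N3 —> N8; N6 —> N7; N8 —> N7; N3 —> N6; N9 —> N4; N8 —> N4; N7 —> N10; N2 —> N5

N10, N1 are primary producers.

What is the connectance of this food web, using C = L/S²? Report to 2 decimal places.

The web has S = 11 species and L = 15 feeding links.
C = L / S² = 15 / 121 = 0.1240 ≈ 0.12.

C = 0.12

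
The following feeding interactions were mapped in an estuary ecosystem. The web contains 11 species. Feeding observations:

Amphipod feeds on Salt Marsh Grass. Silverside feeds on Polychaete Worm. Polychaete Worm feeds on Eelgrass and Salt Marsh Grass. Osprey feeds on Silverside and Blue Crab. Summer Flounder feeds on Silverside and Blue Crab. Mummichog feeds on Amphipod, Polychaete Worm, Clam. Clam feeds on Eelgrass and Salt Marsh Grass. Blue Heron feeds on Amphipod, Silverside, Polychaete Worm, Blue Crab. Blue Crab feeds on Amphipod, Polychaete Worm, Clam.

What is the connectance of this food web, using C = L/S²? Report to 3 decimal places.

C = 0.165

The web has S = 11 species and L = 20 feeding links.
C = L / S² = 20 / 121 = 0.1653 ≈ 0.165.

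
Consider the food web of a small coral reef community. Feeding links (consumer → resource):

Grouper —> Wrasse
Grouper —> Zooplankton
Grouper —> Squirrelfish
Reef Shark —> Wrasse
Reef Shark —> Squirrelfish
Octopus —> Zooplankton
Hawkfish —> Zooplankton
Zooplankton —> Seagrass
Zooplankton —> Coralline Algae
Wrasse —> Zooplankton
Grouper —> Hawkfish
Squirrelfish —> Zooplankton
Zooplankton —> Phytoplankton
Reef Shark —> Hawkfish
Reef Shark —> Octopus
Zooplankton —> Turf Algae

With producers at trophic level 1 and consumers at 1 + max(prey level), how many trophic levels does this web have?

Producers (level 1): Seagrass, Coralline Algae, Turf Algae, Phytoplankton.
Seagrass → Zooplankton → Squirrelfish → Grouper gives Grouper level 4.
No species has a prey at level 4, so no species reaches level 5.

4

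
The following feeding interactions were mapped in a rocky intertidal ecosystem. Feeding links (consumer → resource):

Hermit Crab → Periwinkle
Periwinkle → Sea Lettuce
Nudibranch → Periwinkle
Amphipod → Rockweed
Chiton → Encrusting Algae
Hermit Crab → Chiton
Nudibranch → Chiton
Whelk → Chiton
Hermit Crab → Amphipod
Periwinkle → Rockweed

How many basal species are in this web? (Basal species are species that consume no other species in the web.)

3

Basal species (no prey listed): Encrusting Algae, Sea Lettuce, Rockweed.
Count: 3.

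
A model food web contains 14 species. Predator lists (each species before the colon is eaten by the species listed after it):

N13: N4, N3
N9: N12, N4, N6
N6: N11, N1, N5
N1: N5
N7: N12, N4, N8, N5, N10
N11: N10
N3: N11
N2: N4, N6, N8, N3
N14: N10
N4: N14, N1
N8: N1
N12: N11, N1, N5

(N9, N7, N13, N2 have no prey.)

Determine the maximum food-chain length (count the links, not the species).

3 links

One longest chain: N9 → N12 → N1 → N5.
It has 4 species and 3 links.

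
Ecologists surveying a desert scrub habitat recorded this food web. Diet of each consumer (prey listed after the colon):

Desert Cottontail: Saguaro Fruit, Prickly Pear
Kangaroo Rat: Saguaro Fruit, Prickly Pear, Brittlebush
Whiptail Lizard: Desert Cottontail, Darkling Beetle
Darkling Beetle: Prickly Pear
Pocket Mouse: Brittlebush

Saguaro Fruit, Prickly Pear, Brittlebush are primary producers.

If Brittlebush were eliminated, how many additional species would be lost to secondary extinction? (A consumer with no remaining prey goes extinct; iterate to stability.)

Remove Brittlebush.
Round 1: Pocket Mouse (all prey gone) → extinct.
No further losses. Total secondary extinctions: 1.

1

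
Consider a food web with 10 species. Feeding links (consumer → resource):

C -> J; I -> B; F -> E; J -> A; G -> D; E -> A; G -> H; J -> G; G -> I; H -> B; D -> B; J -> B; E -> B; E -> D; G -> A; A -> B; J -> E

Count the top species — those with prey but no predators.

Top species (has prey, but nothing eats it): F, C.
Count: 2.

2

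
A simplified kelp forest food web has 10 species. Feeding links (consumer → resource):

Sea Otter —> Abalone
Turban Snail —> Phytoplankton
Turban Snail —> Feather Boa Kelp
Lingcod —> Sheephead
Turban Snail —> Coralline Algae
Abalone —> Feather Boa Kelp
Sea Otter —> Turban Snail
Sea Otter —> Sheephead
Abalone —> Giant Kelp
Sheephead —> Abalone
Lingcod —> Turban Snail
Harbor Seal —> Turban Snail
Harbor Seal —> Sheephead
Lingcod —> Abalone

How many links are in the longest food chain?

One longest chain: Feather Boa Kelp → Abalone → Sheephead → Lingcod.
It has 4 species and 3 links.

3 links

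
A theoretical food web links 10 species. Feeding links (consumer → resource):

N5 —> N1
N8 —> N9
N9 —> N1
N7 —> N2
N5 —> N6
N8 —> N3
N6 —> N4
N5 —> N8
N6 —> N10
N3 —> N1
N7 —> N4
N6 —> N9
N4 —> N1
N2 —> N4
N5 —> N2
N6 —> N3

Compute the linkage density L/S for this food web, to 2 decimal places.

L/S = 1.60

There are L = 16 links among S = 10 species.
L/S = 16/10 = 1.6000 ≈ 1.60.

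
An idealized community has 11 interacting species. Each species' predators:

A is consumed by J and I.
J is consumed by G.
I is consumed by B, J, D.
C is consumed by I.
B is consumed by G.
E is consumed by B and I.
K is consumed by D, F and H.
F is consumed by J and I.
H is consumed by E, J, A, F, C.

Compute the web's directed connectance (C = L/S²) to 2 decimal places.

The web has S = 11 species and L = 20 feeding links.
C = L / S² = 20 / 121 = 0.1653 ≈ 0.17.

C = 0.17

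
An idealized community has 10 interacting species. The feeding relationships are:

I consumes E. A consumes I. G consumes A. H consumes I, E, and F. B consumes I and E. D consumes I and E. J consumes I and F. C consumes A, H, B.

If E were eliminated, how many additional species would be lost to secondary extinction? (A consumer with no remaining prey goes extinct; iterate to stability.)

5

Remove E.
Round 1: I (all prey gone) → extinct.
Round 2: D (all prey gone), B (all prey gone), A (all prey gone) → extinct.
Round 3: G (all prey gone) → extinct.
No further losses. Total secondary extinctions: 5.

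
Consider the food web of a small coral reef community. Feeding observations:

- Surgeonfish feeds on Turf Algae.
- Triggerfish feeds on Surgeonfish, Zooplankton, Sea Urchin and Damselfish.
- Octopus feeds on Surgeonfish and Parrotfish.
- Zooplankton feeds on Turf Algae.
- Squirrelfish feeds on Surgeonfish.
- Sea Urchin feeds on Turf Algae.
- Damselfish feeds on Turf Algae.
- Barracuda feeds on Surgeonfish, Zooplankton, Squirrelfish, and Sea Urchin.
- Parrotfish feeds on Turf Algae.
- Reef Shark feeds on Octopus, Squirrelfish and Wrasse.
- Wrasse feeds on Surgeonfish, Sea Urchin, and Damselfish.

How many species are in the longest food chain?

One longest chain: Turf Algae → Surgeonfish → Squirrelfish → Barracuda.
It has 4 species and 3 links.

4 species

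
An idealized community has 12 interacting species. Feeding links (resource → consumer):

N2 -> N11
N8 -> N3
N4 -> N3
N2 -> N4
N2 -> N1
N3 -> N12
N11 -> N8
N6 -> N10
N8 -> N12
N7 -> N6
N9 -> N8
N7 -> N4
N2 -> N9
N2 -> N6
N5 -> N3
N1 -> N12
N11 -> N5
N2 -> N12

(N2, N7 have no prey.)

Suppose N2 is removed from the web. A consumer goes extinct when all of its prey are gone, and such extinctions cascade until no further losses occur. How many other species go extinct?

5

Remove N2.
Round 1: N11 (all prey gone), N1 (all prey gone), N9 (all prey gone) → extinct.
Round 2: N8 (all prey gone), N5 (all prey gone) → extinct.
No further losses. Total secondary extinctions: 5.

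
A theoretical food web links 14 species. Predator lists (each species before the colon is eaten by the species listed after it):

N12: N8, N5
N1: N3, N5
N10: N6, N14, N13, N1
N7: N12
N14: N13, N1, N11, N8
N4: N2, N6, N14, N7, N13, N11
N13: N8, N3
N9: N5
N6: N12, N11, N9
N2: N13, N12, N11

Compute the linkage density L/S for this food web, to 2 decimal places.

L/S = 2.00

There are L = 28 links among S = 14 species.
L/S = 28/14 = 2.0000 ≈ 2.00.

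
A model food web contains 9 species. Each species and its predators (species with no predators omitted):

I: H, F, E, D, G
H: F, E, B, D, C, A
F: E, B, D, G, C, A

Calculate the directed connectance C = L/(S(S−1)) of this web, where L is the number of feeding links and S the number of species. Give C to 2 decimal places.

The web has S = 9 species and L = 17 feeding links.
C = L / (S(S−1)) = 17 / 72 = 0.2361 ≈ 0.24.

C = 0.24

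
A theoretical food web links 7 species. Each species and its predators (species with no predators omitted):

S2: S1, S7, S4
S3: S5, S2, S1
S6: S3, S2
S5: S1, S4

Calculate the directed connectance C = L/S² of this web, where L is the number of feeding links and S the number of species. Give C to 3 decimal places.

The web has S = 7 species and L = 10 feeding links.
C = L / S² = 10 / 49 = 0.2041 ≈ 0.204.

C = 0.204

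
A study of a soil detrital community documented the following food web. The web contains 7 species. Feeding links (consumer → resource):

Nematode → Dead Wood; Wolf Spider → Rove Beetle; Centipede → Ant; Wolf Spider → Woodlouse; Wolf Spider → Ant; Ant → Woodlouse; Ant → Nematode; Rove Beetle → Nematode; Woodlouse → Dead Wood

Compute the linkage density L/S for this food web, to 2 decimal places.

L/S = 1.29

There are L = 9 links among S = 7 species.
L/S = 9/7 = 1.2857 ≈ 1.29.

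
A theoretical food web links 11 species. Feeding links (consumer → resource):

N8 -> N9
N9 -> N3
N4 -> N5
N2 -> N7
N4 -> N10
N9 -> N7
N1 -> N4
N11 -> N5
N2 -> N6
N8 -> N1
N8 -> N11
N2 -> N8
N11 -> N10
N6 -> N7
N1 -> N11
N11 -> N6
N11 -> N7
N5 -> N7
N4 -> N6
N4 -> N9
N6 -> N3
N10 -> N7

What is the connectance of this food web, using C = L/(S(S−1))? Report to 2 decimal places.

The web has S = 11 species and L = 22 feeding links.
C = L / (S(S−1)) = 22 / 110 = 0.2000 ≈ 0.20.

C = 0.20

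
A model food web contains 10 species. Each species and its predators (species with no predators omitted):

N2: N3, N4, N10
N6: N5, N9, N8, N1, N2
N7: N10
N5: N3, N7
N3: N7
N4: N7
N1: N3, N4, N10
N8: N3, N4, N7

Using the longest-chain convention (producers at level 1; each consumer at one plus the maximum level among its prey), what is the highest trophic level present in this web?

Producers (level 1): N6.
N6 → N5 → N3 → N7 → N10 gives N10 level 5.
No species has a prey at level 5, so no species reaches level 6.

5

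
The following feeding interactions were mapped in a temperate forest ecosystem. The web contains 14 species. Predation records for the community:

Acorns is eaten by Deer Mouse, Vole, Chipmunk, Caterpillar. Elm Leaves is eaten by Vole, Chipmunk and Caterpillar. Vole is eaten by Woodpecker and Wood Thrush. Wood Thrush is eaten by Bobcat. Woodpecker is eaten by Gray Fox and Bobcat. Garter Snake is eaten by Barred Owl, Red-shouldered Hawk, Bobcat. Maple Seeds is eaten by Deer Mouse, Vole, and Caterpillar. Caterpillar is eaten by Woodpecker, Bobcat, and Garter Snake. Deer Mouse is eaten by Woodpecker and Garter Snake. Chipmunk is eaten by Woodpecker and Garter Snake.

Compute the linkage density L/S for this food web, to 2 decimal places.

There are L = 25 links among S = 14 species.
L/S = 25/14 = 1.7857 ≈ 1.79.

L/S = 1.79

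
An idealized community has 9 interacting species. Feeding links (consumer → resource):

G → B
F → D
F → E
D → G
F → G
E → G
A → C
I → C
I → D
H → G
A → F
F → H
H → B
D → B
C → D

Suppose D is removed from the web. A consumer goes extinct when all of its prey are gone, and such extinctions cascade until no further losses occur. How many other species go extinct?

Remove D.
Round 1: C (all prey gone) → extinct.
Round 2: I (all prey gone) → extinct.
No further losses. Total secondary extinctions: 2.

2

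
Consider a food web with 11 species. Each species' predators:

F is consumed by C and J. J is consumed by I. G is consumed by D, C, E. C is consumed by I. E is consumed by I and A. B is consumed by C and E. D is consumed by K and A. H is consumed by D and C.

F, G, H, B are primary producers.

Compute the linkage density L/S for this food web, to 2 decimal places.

L/S = 1.36

There are L = 15 links among S = 11 species.
L/S = 15/11 = 1.3636 ≈ 1.36.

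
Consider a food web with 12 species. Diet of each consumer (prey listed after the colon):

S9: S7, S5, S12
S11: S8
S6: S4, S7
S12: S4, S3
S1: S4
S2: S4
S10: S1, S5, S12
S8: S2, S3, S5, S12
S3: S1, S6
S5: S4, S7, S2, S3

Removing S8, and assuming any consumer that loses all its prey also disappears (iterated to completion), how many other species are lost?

Remove S8.
Round 1: S11 (all prey gone) → extinct.
No further losses. Total secondary extinctions: 1.

1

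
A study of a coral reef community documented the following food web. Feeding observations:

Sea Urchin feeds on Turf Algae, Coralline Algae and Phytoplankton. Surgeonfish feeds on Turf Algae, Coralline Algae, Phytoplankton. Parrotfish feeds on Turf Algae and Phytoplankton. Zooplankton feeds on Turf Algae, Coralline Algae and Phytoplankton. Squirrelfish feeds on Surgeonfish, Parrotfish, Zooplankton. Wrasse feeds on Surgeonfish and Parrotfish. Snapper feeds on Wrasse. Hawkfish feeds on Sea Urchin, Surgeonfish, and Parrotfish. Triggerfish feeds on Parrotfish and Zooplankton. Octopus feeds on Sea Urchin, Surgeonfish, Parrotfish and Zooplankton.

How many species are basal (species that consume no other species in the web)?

3

Basal species (no prey listed): Phytoplankton, Turf Algae, Coralline Algae.
Count: 3.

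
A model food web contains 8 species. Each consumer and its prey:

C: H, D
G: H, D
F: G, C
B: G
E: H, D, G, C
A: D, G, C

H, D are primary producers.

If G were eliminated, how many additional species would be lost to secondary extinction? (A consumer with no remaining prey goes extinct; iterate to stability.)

1

Remove G.
Round 1: B (all prey gone) → extinct.
No further losses. Total secondary extinctions: 1.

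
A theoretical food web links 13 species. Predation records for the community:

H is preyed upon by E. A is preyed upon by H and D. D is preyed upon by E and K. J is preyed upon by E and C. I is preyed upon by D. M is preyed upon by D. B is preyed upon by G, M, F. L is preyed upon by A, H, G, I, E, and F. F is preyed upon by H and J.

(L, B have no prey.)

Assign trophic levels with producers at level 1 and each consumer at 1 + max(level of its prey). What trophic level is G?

L is a producer → level 1.
G eats L (level 1); other prey at levels: B 1 → level 2.

Trophic level 2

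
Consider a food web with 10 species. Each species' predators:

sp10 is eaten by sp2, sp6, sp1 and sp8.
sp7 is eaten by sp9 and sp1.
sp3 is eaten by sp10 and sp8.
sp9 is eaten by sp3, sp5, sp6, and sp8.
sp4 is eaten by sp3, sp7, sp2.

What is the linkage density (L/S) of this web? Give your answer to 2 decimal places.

L/S = 1.50

There are L = 15 links among S = 10 species.
L/S = 15/10 = 1.5000 ≈ 1.50.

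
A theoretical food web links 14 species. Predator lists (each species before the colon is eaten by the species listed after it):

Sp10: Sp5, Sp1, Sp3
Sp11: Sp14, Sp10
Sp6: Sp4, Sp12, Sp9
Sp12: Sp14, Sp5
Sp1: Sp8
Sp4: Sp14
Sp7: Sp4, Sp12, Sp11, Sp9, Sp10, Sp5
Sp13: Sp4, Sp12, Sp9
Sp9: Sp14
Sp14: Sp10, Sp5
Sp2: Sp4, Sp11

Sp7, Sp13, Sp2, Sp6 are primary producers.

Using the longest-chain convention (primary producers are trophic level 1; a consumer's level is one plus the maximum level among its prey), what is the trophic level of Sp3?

Sp7 is a producer → level 1.
Sp4 eats Sp7 (level 1); other prey at levels: Sp13 1, Sp2 1, Sp6 1 → level 2.
Sp14 eats Sp4 (level 2); other prey at levels: Sp12 2, Sp11 2, Sp9 2 → level 3.
Sp10 eats Sp14 (level 3); other prey at levels: Sp7 1, Sp11 2 → level 4.
Sp3 eats Sp10 → level 5.

Trophic level 5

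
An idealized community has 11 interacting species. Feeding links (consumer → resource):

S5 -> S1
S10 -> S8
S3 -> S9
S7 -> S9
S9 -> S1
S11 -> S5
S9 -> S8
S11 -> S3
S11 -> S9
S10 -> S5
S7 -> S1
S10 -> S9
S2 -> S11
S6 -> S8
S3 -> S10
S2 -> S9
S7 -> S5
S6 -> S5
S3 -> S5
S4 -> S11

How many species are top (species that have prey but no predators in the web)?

Top species (has prey, but nothing eats it): S6, S7, S2, S4.
Count: 4.

4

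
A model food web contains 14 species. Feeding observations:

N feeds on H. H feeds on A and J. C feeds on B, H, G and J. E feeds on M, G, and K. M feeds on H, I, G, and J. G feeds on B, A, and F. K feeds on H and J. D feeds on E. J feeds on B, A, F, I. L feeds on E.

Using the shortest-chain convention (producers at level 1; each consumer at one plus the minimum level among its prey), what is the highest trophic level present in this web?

4

Producers (level 1): F, I, B, A.
Following each consumer down to its lowest-level prey: I → M → E → D (levels 1 through 4).
All prey of D (E 3) are at level 3 or above, so D is at level 1 + 3 = 4.
Every consumer has at least one prey at level 3 or below, so none exceeds level 4.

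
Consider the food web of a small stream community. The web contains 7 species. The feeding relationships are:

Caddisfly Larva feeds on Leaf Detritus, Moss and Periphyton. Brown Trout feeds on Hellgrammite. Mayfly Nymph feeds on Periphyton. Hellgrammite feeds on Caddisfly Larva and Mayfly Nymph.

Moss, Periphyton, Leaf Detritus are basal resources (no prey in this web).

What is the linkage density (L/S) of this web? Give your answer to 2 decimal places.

L/S = 1.00

There are L = 7 links among S = 7 species.
L/S = 7/7 = 1.0000 ≈ 1.00.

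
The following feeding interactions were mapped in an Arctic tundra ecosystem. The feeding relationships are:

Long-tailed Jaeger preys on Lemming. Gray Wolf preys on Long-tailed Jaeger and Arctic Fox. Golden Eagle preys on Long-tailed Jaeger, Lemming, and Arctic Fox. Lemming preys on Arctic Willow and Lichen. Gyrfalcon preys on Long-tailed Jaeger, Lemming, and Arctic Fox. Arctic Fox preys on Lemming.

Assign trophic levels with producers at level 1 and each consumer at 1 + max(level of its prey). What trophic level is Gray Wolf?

Lichen is a producer → level 1.
Lemming eats Lichen (level 1); other prey at levels: Arctic Willow 1 → level 2.
Arctic Fox eats Lemming → level 3.
Gray Wolf eats Arctic Fox (level 3); other prey at levels: Long-tailed Jaeger 3 → level 4.

Trophic level 4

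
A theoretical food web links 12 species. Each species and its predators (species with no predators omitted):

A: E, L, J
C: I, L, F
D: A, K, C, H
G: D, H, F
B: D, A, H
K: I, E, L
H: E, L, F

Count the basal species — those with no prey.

Basal species (no prey listed): B, G.
Count: 2.

2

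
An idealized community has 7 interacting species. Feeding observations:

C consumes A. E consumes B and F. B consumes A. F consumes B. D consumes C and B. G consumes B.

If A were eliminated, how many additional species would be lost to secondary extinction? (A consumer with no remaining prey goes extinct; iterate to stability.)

6

Remove A.
Round 1: C (all prey gone), B (all prey gone) → extinct.
Round 2: D (all prey gone), G (all prey gone), F (all prey gone) → extinct.
Round 3: E (all prey gone) → extinct.
No further losses. Total secondary extinctions: 6.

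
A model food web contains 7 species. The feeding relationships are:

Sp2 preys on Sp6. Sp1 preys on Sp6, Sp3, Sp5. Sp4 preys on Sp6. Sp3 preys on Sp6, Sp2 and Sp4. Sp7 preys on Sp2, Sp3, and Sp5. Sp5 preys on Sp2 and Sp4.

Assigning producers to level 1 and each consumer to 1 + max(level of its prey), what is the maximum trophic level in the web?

Producers (level 1): Sp6.
Sp6 → Sp2 → Sp3 → Sp7 gives Sp7 level 4.
No species has a prey at level 4, so no species reaches level 5.

4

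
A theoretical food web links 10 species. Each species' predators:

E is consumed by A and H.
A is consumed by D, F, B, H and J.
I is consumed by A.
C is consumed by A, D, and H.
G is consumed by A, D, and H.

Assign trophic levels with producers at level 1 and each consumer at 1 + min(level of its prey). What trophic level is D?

Trophic level 2

C is a producer → level 1.
D eats C → level 2.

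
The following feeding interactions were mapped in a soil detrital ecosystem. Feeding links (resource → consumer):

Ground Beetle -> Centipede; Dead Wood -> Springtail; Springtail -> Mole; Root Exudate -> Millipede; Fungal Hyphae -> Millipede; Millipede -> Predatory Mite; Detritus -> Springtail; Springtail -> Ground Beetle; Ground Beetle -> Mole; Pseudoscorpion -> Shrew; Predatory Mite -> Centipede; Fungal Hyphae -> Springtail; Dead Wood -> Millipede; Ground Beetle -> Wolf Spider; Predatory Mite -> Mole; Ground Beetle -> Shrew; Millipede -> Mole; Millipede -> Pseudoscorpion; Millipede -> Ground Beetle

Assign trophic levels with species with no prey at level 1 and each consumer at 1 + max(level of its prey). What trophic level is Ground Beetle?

Trophic level 3

Detritus has no prey (basal) → level 1.
Springtail eats Detritus (level 1); other prey at levels: Dead Wood 1, Fungal Hyphae 1 → level 2.
Ground Beetle eats Springtail (level 2); other prey at levels: Millipede 2 → level 3.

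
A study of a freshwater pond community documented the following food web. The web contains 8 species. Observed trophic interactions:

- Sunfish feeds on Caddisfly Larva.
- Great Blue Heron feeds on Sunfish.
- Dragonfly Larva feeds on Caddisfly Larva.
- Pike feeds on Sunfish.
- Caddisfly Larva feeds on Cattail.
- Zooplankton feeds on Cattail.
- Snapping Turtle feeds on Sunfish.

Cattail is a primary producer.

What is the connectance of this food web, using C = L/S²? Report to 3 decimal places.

C = 0.109

The web has S = 8 species and L = 7 feeding links.
C = L / S² = 7 / 64 = 0.1094 ≈ 0.109.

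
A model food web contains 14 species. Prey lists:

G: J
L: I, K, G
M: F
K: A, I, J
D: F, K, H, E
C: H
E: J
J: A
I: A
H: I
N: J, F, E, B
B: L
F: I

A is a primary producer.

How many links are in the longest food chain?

One longest chain: A → I → K → L → B → N.
It has 6 species and 5 links.

5 links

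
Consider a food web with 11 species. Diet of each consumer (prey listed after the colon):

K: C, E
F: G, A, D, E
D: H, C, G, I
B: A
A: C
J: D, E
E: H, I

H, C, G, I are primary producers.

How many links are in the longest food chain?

2 links

One longest chain: H → D → J.
It has 3 species and 2 links.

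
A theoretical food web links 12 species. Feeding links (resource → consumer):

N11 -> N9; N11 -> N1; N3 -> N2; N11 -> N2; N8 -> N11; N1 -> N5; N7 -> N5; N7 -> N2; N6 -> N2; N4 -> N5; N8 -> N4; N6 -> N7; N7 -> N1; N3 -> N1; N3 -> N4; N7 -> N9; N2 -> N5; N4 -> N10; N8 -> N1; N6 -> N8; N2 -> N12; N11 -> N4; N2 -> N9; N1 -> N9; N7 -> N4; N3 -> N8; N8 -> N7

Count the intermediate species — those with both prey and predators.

Intermediate species (has both prey and predators): N8, N7, N11, N4, N1, N2.
Count: 6.

6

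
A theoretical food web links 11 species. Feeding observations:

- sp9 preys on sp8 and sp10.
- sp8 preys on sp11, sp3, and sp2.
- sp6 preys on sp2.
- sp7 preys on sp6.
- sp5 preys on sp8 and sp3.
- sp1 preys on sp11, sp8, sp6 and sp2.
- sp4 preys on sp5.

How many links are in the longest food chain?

One longest chain: sp3 → sp8 → sp5 → sp4.
It has 4 species and 3 links.

3 links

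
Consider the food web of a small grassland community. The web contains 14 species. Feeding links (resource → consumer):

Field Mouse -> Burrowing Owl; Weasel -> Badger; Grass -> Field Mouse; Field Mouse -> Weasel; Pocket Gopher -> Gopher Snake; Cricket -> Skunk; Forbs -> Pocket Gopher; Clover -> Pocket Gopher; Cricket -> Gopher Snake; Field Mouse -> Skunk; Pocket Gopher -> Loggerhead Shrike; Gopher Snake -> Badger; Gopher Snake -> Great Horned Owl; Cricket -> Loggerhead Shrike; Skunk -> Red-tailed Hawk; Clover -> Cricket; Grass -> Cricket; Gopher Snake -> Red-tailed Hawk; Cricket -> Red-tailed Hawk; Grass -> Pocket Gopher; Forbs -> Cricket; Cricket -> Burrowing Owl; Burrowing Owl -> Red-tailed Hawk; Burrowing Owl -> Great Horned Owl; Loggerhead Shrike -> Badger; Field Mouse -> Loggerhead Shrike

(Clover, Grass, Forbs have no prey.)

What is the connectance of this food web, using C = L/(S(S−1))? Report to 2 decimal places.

C = 0.14

The web has S = 14 species and L = 26 feeding links.
C = L / (S(S−1)) = 26 / 182 = 0.1429 ≈ 0.14.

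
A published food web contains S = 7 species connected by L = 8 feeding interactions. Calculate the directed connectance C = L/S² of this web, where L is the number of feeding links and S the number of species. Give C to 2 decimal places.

The web has S = 7 species and L = 8 feeding links.
C = L / S² = 8 / 49 = 0.1633 ≈ 0.16.

C = 0.16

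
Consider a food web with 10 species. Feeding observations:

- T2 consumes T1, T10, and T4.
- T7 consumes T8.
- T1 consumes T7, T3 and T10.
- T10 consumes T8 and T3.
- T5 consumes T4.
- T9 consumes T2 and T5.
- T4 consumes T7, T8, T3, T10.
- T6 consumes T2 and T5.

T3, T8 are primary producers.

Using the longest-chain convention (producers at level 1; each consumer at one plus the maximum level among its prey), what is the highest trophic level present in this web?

Producers (level 1): T3, T8.
T3 → T10 → T4 → T5 → T9 gives T9 level 5.
No species has a prey at level 5, so no species reaches level 6.

5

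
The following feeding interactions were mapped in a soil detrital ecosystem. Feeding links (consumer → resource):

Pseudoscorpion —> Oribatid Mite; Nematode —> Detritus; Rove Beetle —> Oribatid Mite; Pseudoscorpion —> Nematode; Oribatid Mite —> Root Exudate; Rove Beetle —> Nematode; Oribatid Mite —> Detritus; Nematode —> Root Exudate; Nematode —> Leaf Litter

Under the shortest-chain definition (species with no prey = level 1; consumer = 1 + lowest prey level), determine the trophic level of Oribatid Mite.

Trophic level 2

Detritus has no prey (basal) → level 1.
Oribatid Mite eats Detritus → level 2.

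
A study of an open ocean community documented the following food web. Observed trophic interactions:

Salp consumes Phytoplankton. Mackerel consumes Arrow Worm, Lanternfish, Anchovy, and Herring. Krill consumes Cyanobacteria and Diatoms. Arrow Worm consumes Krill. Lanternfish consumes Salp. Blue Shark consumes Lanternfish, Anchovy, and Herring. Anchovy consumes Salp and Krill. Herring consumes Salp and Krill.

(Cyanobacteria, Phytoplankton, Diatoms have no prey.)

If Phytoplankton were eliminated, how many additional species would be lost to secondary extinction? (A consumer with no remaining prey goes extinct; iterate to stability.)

Remove Phytoplankton.
Round 1: Salp (all prey gone) → extinct.
Round 2: Lanternfish (all prey gone) → extinct.
No further losses. Total secondary extinctions: 2.

2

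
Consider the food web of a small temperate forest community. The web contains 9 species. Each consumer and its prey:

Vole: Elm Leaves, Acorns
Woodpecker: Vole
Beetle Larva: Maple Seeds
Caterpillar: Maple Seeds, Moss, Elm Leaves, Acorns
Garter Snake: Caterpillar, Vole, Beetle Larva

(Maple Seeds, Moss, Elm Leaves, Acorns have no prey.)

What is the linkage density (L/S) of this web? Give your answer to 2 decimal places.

There are L = 11 links among S = 9 species.
L/S = 11/9 = 1.2222 ≈ 1.22.

L/S = 1.22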